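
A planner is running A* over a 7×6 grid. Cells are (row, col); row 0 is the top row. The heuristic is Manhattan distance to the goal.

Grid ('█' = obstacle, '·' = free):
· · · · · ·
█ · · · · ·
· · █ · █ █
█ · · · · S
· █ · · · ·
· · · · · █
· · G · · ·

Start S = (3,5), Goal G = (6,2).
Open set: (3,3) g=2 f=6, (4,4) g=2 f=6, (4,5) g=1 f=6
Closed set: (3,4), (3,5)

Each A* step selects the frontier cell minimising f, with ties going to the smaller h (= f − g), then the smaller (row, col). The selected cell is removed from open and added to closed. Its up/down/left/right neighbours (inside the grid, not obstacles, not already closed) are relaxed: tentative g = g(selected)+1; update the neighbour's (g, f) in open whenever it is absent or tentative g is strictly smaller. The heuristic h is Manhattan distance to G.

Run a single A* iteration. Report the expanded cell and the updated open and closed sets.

step 1: expand (3,3) (f=6, h=4) → closed; open now [(2,3) g=3 f=8, (3,2) g=3 f=6, (4,3) g=3 f=6, (4,4) g=2 f=6, (4,5) g=1 f=6]

expanded=(3,3); open=[(2,3) g=3 f=8, (3,2) g=3 f=6, (4,3) g=3 f=6, (4,4) g=2 f=6, (4,5) g=1 f=6]; closed=[(3,3), (3,4), (3,5)]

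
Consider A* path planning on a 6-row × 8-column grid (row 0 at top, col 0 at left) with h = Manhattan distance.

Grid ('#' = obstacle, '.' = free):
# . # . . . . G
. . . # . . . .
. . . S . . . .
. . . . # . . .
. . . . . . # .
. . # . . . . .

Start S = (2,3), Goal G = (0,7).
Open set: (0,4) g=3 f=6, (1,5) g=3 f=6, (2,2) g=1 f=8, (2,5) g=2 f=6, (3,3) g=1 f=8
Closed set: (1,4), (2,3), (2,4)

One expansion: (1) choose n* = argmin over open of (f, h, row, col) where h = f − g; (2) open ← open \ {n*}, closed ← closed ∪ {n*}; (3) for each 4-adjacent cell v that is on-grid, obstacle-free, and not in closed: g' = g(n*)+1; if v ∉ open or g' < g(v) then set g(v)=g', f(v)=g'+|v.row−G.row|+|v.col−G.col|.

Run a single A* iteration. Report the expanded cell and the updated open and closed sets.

expanded=(0,4); open=[(0,3) g=4 f=8, (0,5) g=4 f=6, (1,5) g=3 f=6, (2,2) g=1 f=8, (2,5) g=2 f=6, (3,3) g=1 f=8]; closed=[(0,4), (1,4), (2,3), (2,4)]

step 1: expand (0,4) (f=6, h=3) → closed; open now [(0,3) g=4 f=8, (0,5) g=4 f=6, (1,5) g=3 f=6, (2,2) g=1 f=8, (2,5) g=2 f=6, (3,3) g=1 f=8]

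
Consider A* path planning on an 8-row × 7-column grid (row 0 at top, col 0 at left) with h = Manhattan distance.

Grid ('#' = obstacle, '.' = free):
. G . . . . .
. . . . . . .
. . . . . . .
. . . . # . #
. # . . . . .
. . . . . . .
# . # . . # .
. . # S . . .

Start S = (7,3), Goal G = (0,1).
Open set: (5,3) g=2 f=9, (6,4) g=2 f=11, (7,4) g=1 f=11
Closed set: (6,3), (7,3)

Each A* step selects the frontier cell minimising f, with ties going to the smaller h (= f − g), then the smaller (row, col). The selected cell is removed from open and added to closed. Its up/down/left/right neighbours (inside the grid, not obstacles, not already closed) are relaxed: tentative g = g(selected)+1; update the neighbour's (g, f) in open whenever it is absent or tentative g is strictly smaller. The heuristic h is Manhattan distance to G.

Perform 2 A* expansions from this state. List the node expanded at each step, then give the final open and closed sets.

step 1: expand (5,3) (f=9, h=7) → closed; open now [(4,3) g=3 f=9, (5,2) g=3 f=9, (5,4) g=3 f=11, (6,4) g=2 f=11, (7,4) g=1 f=11]
step 2: expand (4,3) (f=9, h=6) → closed; open now [(3,3) g=4 f=9, (4,2) g=4 f=9, (4,4) g=4 f=11, (5,2) g=3 f=9, (5,4) g=3 f=11, (6,4) g=2 f=11, (7,4) g=1 f=11]

order=[(5,3) → (4,3)]; open=[(3,3) g=4 f=9, (4,2) g=4 f=9, (4,4) g=4 f=11, (5,2) g=3 f=9, (5,4) g=3 f=11, (6,4) g=2 f=11, (7,4) g=1 f=11]; closed=[(4,3), (5,3), (6,3), (7,3)]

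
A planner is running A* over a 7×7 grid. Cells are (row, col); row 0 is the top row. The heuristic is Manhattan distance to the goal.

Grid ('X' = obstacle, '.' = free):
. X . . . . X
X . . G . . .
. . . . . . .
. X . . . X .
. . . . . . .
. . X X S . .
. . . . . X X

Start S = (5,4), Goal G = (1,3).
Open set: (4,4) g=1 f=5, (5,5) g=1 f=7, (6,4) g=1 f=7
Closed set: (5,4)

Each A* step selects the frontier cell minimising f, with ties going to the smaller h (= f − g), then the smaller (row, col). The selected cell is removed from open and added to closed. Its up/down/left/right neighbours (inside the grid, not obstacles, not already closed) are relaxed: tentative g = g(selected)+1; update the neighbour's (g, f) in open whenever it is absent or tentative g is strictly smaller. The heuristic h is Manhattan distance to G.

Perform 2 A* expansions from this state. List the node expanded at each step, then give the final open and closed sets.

step 1: expand (4,4) (f=5, h=4) → closed; open now [(3,4) g=2 f=5, (4,3) g=2 f=5, (4,5) g=2 f=7, (5,5) g=1 f=7, (6,4) g=1 f=7]
step 2: expand (3,4) (f=5, h=3) → closed; open now [(2,4) g=3 f=5, (3,3) g=3 f=5, (4,3) g=2 f=5, (4,5) g=2 f=7, (5,5) g=1 f=7, (6,4) g=1 f=7]

order=[(4,4) → (3,4)]; open=[(2,4) g=3 f=5, (3,3) g=3 f=5, (4,3) g=2 f=5, (4,5) g=2 f=7, (5,5) g=1 f=7, (6,4) g=1 f=7]; closed=[(3,4), (4,4), (5,4)]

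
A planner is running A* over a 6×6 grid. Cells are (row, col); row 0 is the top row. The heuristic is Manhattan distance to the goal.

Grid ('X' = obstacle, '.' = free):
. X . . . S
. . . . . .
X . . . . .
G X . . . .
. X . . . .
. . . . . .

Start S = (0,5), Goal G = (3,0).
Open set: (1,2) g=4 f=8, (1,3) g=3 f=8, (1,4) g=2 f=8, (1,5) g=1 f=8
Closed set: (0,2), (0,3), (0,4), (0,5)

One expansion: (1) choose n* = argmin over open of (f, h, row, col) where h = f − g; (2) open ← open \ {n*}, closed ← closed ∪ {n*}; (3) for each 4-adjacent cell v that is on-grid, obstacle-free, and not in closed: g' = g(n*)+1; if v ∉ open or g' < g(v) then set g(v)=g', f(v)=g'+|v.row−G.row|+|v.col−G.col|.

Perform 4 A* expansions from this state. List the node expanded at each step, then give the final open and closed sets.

step 1: expand (1,2) (f=8, h=4) → closed; open now [(1,1) g=5 f=8, (1,3) g=3 f=8, (1,4) g=2 f=8, (1,5) g=1 f=8, (2,2) g=5 f=8]
step 2: expand (1,1) (f=8, h=3) → closed; open now [(1,0) g=6 f=8, (1,3) g=3 f=8, (1,4) g=2 f=8, (1,5) g=1 f=8, (2,1) g=6 f=8, (2,2) g=5 f=8]
step 3: expand (1,0) (f=8, h=2) → closed; open now [(0,0) g=7 f=10, (1,3) g=3 f=8, (1,4) g=2 f=8, (1,5) g=1 f=8, (2,1) g=6 f=8, (2,2) g=5 f=8]
step 4: expand (2,1) (f=8, h=2) → closed; open now [(0,0) g=7 f=10, (1,3) g=3 f=8, (1,4) g=2 f=8, (1,5) g=1 f=8, (2,2) g=5 f=8]

order=[(1,2) → (1,1) → (1,0) → (2,1)]; open=[(0,0) g=7 f=10, (1,3) g=3 f=8, (1,4) g=2 f=8, (1,5) g=1 f=8, (2,2) g=5 f=8]; closed=[(0,2), (0,3), (0,4), (0,5), (1,0), (1,1), (1,2), (2,1)]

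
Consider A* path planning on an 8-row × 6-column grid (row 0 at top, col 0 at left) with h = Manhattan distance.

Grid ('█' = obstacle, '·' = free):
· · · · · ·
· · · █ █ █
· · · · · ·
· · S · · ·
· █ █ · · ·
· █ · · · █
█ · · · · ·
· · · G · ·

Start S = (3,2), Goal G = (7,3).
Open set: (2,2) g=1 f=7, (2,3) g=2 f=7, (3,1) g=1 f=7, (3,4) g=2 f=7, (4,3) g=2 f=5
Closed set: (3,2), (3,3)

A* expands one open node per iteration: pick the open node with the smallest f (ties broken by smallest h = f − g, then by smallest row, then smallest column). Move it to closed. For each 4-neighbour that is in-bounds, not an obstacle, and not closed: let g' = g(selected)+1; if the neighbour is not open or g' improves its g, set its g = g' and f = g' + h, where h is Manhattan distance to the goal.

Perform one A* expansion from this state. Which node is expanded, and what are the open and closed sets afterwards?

expanded=(4,3); open=[(2,2) g=1 f=7, (2,3) g=2 f=7, (3,1) g=1 f=7, (3,4) g=2 f=7, (4,4) g=3 f=7, (5,3) g=3 f=5]; closed=[(3,2), (3,3), (4,3)]

step 1: expand (4,3) (f=5, h=3) → closed; open now [(2,2) g=1 f=7, (2,3) g=2 f=7, (3,1) g=1 f=7, (3,4) g=2 f=7, (4,4) g=3 f=7, (5,3) g=3 f=5]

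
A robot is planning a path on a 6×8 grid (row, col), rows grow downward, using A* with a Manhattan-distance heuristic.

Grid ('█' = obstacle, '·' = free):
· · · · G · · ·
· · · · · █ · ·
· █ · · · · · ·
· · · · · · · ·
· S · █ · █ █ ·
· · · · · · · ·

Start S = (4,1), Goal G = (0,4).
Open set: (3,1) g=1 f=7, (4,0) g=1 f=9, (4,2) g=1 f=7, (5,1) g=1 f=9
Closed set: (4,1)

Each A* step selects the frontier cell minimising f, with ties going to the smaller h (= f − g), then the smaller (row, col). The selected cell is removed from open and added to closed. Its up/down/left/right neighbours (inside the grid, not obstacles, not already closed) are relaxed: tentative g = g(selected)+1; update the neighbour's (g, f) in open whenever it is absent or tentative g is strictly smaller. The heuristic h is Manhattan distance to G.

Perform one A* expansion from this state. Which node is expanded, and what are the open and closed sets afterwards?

step 1: expand (3,1) (f=7, h=6) → closed; open now [(3,0) g=2 f=9, (3,2) g=2 f=7, (4,0) g=1 f=9, (4,2) g=1 f=7, (5,1) g=1 f=9]

expanded=(3,1); open=[(3,0) g=2 f=9, (3,2) g=2 f=7, (4,0) g=1 f=9, (4,2) g=1 f=7, (5,1) g=1 f=9]; closed=[(3,1), (4,1)]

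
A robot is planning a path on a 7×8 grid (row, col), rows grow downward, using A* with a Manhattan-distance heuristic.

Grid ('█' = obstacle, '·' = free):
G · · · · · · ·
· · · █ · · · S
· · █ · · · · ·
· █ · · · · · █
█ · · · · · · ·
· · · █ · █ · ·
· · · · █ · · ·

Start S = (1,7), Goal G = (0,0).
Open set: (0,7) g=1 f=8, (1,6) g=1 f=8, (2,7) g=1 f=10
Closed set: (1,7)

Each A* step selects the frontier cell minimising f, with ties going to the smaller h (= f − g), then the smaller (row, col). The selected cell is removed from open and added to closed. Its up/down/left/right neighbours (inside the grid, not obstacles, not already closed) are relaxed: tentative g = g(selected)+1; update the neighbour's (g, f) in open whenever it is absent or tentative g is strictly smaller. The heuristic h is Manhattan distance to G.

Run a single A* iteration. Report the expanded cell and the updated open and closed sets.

expanded=(0,7); open=[(0,6) g=2 f=8, (1,6) g=1 f=8, (2,7) g=1 f=10]; closed=[(0,7), (1,7)]

step 1: expand (0,7) (f=8, h=7) → closed; open now [(0,6) g=2 f=8, (1,6) g=1 f=8, (2,7) g=1 f=10]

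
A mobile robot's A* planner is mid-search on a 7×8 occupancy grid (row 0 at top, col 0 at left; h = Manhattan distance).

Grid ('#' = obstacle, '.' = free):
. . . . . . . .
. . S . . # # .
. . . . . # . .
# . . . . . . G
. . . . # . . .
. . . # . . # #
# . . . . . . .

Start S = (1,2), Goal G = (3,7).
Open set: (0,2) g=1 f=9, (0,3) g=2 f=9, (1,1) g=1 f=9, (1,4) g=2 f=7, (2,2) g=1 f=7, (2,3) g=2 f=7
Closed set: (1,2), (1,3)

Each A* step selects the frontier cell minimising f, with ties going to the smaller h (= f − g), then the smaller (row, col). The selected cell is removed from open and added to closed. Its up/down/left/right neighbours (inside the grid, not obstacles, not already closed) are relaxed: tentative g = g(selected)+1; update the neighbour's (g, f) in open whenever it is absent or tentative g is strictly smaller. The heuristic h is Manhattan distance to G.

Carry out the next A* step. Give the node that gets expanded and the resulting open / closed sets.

expanded=(1,4); open=[(0,2) g=1 f=9, (0,3) g=2 f=9, (0,4) g=3 f=9, (1,1) g=1 f=9, (2,2) g=1 f=7, (2,3) g=2 f=7, (2,4) g=3 f=7]; closed=[(1,2), (1,3), (1,4)]

step 1: expand (1,4) (f=7, h=5) → closed; open now [(0,2) g=1 f=9, (0,3) g=2 f=9, (0,4) g=3 f=9, (1,1) g=1 f=9, (2,2) g=1 f=7, (2,3) g=2 f=7, (2,4) g=3 f=7]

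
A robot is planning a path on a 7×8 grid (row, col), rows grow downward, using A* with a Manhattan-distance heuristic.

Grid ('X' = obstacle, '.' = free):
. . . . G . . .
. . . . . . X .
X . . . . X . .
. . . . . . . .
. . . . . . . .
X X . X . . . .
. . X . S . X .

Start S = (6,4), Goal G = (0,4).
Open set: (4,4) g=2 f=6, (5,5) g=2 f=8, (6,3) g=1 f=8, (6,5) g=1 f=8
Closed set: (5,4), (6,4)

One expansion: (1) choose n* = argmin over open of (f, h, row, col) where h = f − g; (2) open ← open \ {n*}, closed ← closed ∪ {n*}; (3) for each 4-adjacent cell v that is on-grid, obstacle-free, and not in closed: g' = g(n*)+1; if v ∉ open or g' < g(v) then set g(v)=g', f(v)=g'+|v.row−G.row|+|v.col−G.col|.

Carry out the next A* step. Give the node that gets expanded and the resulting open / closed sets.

step 1: expand (4,4) (f=6, h=4) → closed; open now [(3,4) g=3 f=6, (4,3) g=3 f=8, (4,5) g=3 f=8, (5,5) g=2 f=8, (6,3) g=1 f=8, (6,5) g=1 f=8]

expanded=(4,4); open=[(3,4) g=3 f=6, (4,3) g=3 f=8, (4,5) g=3 f=8, (5,5) g=2 f=8, (6,3) g=1 f=8, (6,5) g=1 f=8]; closed=[(4,4), (5,4), (6,4)]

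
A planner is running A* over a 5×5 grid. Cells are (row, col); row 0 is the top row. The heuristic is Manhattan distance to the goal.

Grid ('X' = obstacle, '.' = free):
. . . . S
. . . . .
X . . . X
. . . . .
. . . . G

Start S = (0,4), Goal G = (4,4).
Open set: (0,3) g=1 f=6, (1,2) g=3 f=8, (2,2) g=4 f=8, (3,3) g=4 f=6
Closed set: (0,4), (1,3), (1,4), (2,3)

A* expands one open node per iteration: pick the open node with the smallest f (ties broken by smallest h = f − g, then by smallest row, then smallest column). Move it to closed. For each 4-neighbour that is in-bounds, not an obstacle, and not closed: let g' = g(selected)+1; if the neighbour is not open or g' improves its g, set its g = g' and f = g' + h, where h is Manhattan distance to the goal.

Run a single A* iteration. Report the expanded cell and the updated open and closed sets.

expanded=(3,3); open=[(0,3) g=1 f=6, (1,2) g=3 f=8, (2,2) g=4 f=8, (3,2) g=5 f=8, (3,4) g=5 f=6, (4,3) g=5 f=6]; closed=[(0,4), (1,3), (1,4), (2,3), (3,3)]

step 1: expand (3,3) (f=6, h=2) → closed; open now [(0,3) g=1 f=6, (1,2) g=3 f=8, (2,2) g=4 f=8, (3,2) g=5 f=8, (3,4) g=5 f=6, (4,3) g=5 f=6]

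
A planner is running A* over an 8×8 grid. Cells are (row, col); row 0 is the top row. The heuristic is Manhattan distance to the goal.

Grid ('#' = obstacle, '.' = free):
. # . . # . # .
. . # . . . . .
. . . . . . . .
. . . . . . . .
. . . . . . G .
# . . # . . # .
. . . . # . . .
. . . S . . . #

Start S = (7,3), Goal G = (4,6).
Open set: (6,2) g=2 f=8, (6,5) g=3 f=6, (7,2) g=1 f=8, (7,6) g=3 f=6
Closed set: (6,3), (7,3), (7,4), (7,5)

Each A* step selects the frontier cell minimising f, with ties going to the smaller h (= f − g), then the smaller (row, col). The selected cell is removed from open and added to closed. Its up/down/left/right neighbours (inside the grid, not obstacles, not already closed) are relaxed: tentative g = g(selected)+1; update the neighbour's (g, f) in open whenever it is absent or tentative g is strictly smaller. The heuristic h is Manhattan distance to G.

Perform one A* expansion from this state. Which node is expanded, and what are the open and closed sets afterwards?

step 1: expand (6,5) (f=6, h=3) → closed; open now [(5,5) g=4 f=6, (6,2) g=2 f=8, (6,6) g=4 f=6, (7,2) g=1 f=8, (7,6) g=3 f=6]

expanded=(6,5); open=[(5,5) g=4 f=6, (6,2) g=2 f=8, (6,6) g=4 f=6, (7,2) g=1 f=8, (7,6) g=3 f=6]; closed=[(6,3), (6,5), (7,3), (7,4), (7,5)]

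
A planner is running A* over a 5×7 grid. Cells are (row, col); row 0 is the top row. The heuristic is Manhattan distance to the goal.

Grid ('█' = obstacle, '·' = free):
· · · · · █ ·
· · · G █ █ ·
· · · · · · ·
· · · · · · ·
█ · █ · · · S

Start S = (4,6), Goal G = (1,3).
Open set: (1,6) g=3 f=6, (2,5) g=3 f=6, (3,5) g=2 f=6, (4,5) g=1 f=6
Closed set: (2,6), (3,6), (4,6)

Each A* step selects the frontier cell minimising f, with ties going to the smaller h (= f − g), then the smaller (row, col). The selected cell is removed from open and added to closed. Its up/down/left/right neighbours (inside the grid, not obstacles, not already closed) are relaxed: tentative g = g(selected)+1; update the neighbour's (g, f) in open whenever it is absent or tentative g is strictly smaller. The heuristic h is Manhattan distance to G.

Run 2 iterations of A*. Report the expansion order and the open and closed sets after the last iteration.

step 1: expand (1,6) (f=6, h=3) → closed; open now [(0,6) g=4 f=8, (2,5) g=3 f=6, (3,5) g=2 f=6, (4,5) g=1 f=6]
step 2: expand (2,5) (f=6, h=3) → closed; open now [(0,6) g=4 f=8, (2,4) g=4 f=6, (3,5) g=2 f=6, (4,5) g=1 f=6]

order=[(1,6) → (2,5)]; open=[(0,6) g=4 f=8, (2,4) g=4 f=6, (3,5) g=2 f=6, (4,5) g=1 f=6]; closed=[(1,6), (2,5), (2,6), (3,6), (4,6)]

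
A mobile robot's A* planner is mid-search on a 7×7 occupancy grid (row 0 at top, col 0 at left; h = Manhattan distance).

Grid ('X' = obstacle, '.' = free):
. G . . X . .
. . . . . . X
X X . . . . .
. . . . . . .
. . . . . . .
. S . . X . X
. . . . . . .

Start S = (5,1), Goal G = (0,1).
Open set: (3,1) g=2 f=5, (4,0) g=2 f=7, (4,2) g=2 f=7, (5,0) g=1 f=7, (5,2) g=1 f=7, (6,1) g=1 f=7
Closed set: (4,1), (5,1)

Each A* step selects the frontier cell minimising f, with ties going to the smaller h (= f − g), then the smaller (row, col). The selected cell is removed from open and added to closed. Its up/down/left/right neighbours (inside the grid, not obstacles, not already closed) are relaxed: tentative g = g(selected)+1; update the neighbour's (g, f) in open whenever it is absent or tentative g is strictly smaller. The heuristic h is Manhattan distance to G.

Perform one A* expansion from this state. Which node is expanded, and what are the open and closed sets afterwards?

step 1: expand (3,1) (f=5, h=3) → closed; open now [(3,0) g=3 f=7, (3,2) g=3 f=7, (4,0) g=2 f=7, (4,2) g=2 f=7, (5,0) g=1 f=7, (5,2) g=1 f=7, (6,1) g=1 f=7]

expanded=(3,1); open=[(3,0) g=3 f=7, (3,2) g=3 f=7, (4,0) g=2 f=7, (4,2) g=2 f=7, (5,0) g=1 f=7, (5,2) g=1 f=7, (6,1) g=1 f=7]; closed=[(3,1), (4,1), (5,1)]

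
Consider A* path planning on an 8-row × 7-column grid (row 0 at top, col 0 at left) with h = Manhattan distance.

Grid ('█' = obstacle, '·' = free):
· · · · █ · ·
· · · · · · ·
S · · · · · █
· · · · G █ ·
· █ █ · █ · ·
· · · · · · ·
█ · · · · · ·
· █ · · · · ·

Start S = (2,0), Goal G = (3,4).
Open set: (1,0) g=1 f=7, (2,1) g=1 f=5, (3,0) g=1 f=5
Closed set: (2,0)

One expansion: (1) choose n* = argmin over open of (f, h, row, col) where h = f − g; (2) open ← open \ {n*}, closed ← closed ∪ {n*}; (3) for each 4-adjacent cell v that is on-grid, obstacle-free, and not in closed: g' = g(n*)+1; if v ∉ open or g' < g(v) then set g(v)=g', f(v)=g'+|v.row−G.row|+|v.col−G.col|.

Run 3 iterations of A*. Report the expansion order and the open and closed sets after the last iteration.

order=[(2,1) → (2,2) → (2,3)]; open=[(1,0) g=1 f=7, (1,1) g=2 f=7, (1,2) g=3 f=7, (1,3) g=4 f=7, (2,4) g=4 f=5, (3,0) g=1 f=5, (3,1) g=2 f=5, (3,2) g=3 f=5, (3,3) g=4 f=5]; closed=[(2,0), (2,1), (2,2), (2,3)]

step 1: expand (2,1) (f=5, h=4) → closed; open now [(1,0) g=1 f=7, (1,1) g=2 f=7, (2,2) g=2 f=5, (3,0) g=1 f=5, (3,1) g=2 f=5]
step 2: expand (2,2) (f=5, h=3) → closed; open now [(1,0) g=1 f=7, (1,1) g=2 f=7, (1,2) g=3 f=7, (2,3) g=3 f=5, (3,0) g=1 f=5, (3,1) g=2 f=5, (3,2) g=3 f=5]
step 3: expand (2,3) (f=5, h=2) → closed; open now [(1,0) g=1 f=7, (1,1) g=2 f=7, (1,2) g=3 f=7, (1,3) g=4 f=7, (2,4) g=4 f=5, (3,0) g=1 f=5, (3,1) g=2 f=5, (3,2) g=3 f=5, (3,3) g=4 f=5]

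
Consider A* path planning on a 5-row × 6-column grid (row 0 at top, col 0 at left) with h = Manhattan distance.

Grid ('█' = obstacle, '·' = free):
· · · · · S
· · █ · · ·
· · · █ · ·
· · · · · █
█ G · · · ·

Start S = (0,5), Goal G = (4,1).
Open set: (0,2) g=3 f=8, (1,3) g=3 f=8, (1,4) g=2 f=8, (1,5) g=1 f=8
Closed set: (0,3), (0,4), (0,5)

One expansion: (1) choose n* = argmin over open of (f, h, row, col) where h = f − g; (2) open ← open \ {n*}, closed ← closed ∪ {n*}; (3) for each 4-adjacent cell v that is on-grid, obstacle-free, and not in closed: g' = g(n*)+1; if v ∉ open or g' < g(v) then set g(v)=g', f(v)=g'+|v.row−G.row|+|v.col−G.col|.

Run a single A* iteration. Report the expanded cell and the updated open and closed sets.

step 1: expand (0,2) (f=8, h=5) → closed; open now [(0,1) g=4 f=8, (1,3) g=3 f=8, (1,4) g=2 f=8, (1,5) g=1 f=8]

expanded=(0,2); open=[(0,1) g=4 f=8, (1,3) g=3 f=8, (1,4) g=2 f=8, (1,5) g=1 f=8]; closed=[(0,2), (0,3), (0,4), (0,5)]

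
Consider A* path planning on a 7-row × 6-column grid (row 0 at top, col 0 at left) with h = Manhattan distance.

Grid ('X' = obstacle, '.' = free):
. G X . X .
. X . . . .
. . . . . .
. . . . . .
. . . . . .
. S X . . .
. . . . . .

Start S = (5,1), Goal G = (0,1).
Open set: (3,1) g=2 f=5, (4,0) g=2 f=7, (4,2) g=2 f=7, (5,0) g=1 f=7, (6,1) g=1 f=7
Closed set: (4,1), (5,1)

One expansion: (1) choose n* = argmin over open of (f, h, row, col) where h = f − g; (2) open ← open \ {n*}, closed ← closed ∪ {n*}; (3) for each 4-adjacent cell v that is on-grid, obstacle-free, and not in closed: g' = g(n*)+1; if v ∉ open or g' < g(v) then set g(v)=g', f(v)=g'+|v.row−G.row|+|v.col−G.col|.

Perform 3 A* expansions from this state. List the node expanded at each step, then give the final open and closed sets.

step 1: expand (3,1) (f=5, h=3) → closed; open now [(2,1) g=3 f=5, (3,0) g=3 f=7, (3,2) g=3 f=7, (4,0) g=2 f=7, (4,2) g=2 f=7, (5,0) g=1 f=7, (6,1) g=1 f=7]
step 2: expand (2,1) (f=5, h=2) → closed; open now [(2,0) g=4 f=7, (2,2) g=4 f=7, (3,0) g=3 f=7, (3,2) g=3 f=7, (4,0) g=2 f=7, (4,2) g=2 f=7, (5,0) g=1 f=7, (6,1) g=1 f=7]
step 3: expand (2,0) (f=7, h=3) → closed; open now [(1,0) g=5 f=7, (2,2) g=4 f=7, (3,0) g=3 f=7, (3,2) g=3 f=7, (4,0) g=2 f=7, (4,2) g=2 f=7, (5,0) g=1 f=7, (6,1) g=1 f=7]

order=[(3,1) → (2,1) → (2,0)]; open=[(1,0) g=5 f=7, (2,2) g=4 f=7, (3,0) g=3 f=7, (3,2) g=3 f=7, (4,0) g=2 f=7, (4,2) g=2 f=7, (5,0) g=1 f=7, (6,1) g=1 f=7]; closed=[(2,0), (2,1), (3,1), (4,1), (5,1)]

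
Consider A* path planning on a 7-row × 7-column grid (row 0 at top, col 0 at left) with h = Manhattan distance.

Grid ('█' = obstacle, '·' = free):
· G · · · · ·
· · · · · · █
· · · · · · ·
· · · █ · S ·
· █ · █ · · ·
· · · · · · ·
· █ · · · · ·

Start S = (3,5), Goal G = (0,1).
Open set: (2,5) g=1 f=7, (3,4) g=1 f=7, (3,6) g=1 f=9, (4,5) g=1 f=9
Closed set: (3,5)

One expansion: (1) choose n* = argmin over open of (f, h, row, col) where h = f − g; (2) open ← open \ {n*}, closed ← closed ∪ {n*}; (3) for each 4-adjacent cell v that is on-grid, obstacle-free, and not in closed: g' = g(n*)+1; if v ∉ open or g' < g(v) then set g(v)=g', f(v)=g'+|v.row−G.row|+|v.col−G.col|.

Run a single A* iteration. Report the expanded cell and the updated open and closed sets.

step 1: expand (2,5) (f=7, h=6) → closed; open now [(1,5) g=2 f=7, (2,4) g=2 f=7, (2,6) g=2 f=9, (3,4) g=1 f=7, (3,6) g=1 f=9, (4,5) g=1 f=9]

expanded=(2,5); open=[(1,5) g=2 f=7, (2,4) g=2 f=7, (2,6) g=2 f=9, (3,4) g=1 f=7, (3,6) g=1 f=9, (4,5) g=1 f=9]; closed=[(2,5), (3,5)]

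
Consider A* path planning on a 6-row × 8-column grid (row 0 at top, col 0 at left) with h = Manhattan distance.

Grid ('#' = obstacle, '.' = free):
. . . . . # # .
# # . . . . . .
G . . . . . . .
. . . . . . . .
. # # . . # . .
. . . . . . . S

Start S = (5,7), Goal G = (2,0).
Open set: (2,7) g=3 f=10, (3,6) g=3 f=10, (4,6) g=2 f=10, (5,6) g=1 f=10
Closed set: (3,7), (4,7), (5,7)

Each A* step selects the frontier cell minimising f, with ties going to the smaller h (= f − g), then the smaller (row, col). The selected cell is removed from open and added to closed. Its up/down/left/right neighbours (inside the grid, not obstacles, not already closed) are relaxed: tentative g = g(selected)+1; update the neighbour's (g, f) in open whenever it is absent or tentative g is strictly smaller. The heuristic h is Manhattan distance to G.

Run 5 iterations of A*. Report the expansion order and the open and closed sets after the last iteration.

step 1: expand (2,7) (f=10, h=7) → closed; open now [(1,7) g=4 f=12, (2,6) g=4 f=10, (3,6) g=3 f=10, (4,6) g=2 f=10, (5,6) g=1 f=10]
step 2: expand (2,6) (f=10, h=6) → closed; open now [(1,6) g=5 f=12, (1,7) g=4 f=12, (2,5) g=5 f=10, (3,6) g=3 f=10, (4,6) g=2 f=10, (5,6) g=1 f=10]
step 3: expand (2,5) (f=10, h=5) → closed; open now [(1,5) g=6 f=12, (1,6) g=5 f=12, (1,7) g=4 f=12, (2,4) g=6 f=10, (3,5) g=6 f=12, (3,6) g=3 f=10, (4,6) g=2 f=10, (5,6) g=1 f=10]
step 4: expand (2,4) (f=10, h=4) → closed; open now [(1,4) g=7 f=12, (1,5) g=6 f=12, (1,6) g=5 f=12, (1,7) g=4 f=12, (2,3) g=7 f=10, (3,4) g=7 f=12, (3,5) g=6 f=12, (3,6) g=3 f=10, (4,6) g=2 f=10, (5,6) g=1 f=10]
step 5: expand (2,3) (f=10, h=3) → closed; open now [(1,3) g=8 f=12, (1,4) g=7 f=12, (1,5) g=6 f=12, (1,6) g=5 f=12, (1,7) g=4 f=12, (2,2) g=8 f=10, (3,3) g=8 f=12, (3,4) g=7 f=12, (3,5) g=6 f=12, (3,6) g=3 f=10, (4,6) g=2 f=10, (5,6) g=1 f=10]

order=[(2,7) → (2,6) → (2,5) → (2,4) → (2,3)]; open=[(1,3) g=8 f=12, (1,4) g=7 f=12, (1,5) g=6 f=12, (1,6) g=5 f=12, (1,7) g=4 f=12, (2,2) g=8 f=10, (3,3) g=8 f=12, (3,4) g=7 f=12, (3,5) g=6 f=12, (3,6) g=3 f=10, (4,6) g=2 f=10, (5,6) g=1 f=10]; closed=[(2,3), (2,4), (2,5), (2,6), (2,7), (3,7), (4,7), (5,7)]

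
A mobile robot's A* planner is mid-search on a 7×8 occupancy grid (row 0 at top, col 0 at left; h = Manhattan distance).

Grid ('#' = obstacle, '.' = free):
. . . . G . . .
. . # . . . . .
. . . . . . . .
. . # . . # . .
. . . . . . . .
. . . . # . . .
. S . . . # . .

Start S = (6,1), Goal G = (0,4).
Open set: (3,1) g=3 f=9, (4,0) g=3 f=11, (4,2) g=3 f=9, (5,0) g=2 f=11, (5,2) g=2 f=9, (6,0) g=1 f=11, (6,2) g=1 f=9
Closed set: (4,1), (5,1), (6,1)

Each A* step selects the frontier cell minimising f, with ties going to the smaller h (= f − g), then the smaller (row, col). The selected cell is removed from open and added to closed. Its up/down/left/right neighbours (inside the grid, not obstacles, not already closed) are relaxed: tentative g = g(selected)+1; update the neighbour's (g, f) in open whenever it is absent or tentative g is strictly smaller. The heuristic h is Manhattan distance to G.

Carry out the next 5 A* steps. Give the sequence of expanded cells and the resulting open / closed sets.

step 1: expand (3,1) (f=9, h=6) → closed; open now [(2,1) g=4 f=9, (3,0) g=4 f=11, (4,0) g=3 f=11, (4,2) g=3 f=9, (5,0) g=2 f=11, (5,2) g=2 f=9, (6,0) g=1 f=11, (6,2) g=1 f=9]
step 2: expand (2,1) (f=9, h=5) → closed; open now [(1,1) g=5 f=9, (2,0) g=5 f=11, (2,2) g=5 f=9, (3,0) g=4 f=11, (4,0) g=3 f=11, (4,2) g=3 f=9, (5,0) g=2 f=11, (5,2) g=2 f=9, (6,0) g=1 f=11, (6,2) g=1 f=9]
step 3: expand (1,1) (f=9, h=4) → closed; open now [(0,1) g=6 f=9, (1,0) g=6 f=11, (2,0) g=5 f=11, (2,2) g=5 f=9, (3,0) g=4 f=11, (4,0) g=3 f=11, (4,2) g=3 f=9, (5,0) g=2 f=11, (5,2) g=2 f=9, (6,0) g=1 f=11, (6,2) g=1 f=9]
step 4: expand (0,1) (f=9, h=3) → closed; open now [(0,0) g=7 f=11, (0,2) g=7 f=9, (1,0) g=6 f=11, (2,0) g=5 f=11, (2,2) g=5 f=9, (3,0) g=4 f=11, (4,0) g=3 f=11, (4,2) g=3 f=9, (5,0) g=2 f=11, (5,2) g=2 f=9, (6,0) g=1 f=11, (6,2) g=1 f=9]
step 5: expand (0,2) (f=9, h=2) → closed; open now [(0,0) g=7 f=11, (0,3) g=8 f=9, (1,0) g=6 f=11, (2,0) g=5 f=11, (2,2) g=5 f=9, (3,0) g=4 f=11, (4,0) g=3 f=11, (4,2) g=3 f=9, (5,0) g=2 f=11, (5,2) g=2 f=9, (6,0) g=1 f=11, (6,2) g=1 f=9]

order=[(3,1) → (2,1) → (1,1) → (0,1) → (0,2)]; open=[(0,0) g=7 f=11, (0,3) g=8 f=9, (1,0) g=6 f=11, (2,0) g=5 f=11, (2,2) g=5 f=9, (3,0) g=4 f=11, (4,0) g=3 f=11, (4,2) g=3 f=9, (5,0) g=2 f=11, (5,2) g=2 f=9, (6,0) g=1 f=11, (6,2) g=1 f=9]; closed=[(0,1), (0,2), (1,1), (2,1), (3,1), (4,1), (5,1), (6,1)]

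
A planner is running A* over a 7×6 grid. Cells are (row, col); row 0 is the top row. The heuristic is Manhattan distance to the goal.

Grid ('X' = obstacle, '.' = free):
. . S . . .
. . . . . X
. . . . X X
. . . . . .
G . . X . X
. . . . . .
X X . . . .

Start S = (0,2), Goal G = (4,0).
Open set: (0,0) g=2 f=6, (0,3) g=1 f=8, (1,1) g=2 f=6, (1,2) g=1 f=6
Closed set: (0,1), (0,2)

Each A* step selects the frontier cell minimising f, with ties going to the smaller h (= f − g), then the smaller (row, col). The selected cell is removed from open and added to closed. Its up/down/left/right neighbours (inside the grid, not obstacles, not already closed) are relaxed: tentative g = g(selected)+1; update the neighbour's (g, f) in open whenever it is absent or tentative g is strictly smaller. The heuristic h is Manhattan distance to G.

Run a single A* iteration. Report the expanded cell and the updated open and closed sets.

step 1: expand (0,0) (f=6, h=4) → closed; open now [(0,3) g=1 f=8, (1,0) g=3 f=6, (1,1) g=2 f=6, (1,2) g=1 f=6]

expanded=(0,0); open=[(0,3) g=1 f=8, (1,0) g=3 f=6, (1,1) g=2 f=6, (1,2) g=1 f=6]; closed=[(0,0), (0,1), (0,2)]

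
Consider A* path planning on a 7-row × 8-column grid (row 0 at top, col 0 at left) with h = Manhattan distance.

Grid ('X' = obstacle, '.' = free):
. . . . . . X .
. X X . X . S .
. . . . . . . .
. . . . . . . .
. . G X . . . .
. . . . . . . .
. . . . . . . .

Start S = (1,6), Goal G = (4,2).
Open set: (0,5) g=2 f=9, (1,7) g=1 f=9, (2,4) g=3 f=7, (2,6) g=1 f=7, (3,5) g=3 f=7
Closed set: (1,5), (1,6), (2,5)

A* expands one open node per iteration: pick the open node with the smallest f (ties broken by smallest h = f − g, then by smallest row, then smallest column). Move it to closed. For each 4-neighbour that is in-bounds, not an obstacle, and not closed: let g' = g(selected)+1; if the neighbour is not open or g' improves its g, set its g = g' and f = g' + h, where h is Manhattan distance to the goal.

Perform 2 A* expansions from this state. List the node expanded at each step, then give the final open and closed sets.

order=[(2,4) → (2,3)]; open=[(0,5) g=2 f=9, (1,3) g=5 f=9, (1,7) g=1 f=9, (2,2) g=5 f=7, (2,6) g=1 f=7, (3,3) g=5 f=7, (3,4) g=4 f=7, (3,5) g=3 f=7]; closed=[(1,5), (1,6), (2,3), (2,4), (2,5)]

step 1: expand (2,4) (f=7, h=4) → closed; open now [(0,5) g=2 f=9, (1,7) g=1 f=9, (2,3) g=4 f=7, (2,6) g=1 f=7, (3,4) g=4 f=7, (3,5) g=3 f=7]
step 2: expand (2,3) (f=7, h=3) → closed; open now [(0,5) g=2 f=9, (1,3) g=5 f=9, (1,7) g=1 f=9, (2,2) g=5 f=7, (2,6) g=1 f=7, (3,3) g=5 f=7, (3,4) g=4 f=7, (3,5) g=3 f=7]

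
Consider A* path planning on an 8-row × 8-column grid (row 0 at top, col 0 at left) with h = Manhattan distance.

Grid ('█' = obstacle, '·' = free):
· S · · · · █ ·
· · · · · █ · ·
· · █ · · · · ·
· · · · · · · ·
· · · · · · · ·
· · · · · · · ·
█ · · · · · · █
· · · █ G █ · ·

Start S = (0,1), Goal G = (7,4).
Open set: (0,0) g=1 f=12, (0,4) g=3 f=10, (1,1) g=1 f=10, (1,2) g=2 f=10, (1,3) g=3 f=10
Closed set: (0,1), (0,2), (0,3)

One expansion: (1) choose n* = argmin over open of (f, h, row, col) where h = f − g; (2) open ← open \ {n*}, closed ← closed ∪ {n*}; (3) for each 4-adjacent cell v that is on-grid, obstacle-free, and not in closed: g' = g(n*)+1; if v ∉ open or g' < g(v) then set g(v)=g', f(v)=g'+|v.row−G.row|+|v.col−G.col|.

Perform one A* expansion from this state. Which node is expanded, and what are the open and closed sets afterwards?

step 1: expand (0,4) (f=10, h=7) → closed; open now [(0,0) g=1 f=12, (0,5) g=4 f=12, (1,1) g=1 f=10, (1,2) g=2 f=10, (1,3) g=3 f=10, (1,4) g=4 f=10]

expanded=(0,4); open=[(0,0) g=1 f=12, (0,5) g=4 f=12, (1,1) g=1 f=10, (1,2) g=2 f=10, (1,3) g=3 f=10, (1,4) g=4 f=10]; closed=[(0,1), (0,2), (0,3), (0,4)]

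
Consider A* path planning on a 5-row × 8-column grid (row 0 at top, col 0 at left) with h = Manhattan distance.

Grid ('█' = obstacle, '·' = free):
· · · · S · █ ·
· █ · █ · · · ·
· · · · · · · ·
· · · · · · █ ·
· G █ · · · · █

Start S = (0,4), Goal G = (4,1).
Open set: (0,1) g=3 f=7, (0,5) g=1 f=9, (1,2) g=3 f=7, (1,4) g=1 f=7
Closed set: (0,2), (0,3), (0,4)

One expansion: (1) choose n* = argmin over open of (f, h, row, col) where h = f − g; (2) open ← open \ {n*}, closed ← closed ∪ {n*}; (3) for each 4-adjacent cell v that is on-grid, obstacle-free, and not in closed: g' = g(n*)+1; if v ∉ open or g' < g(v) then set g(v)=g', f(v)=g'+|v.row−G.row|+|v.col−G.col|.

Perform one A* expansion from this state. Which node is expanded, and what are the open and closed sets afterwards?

expanded=(0,1); open=[(0,0) g=4 f=9, (0,5) g=1 f=9, (1,2) g=3 f=7, (1,4) g=1 f=7]; closed=[(0,1), (0,2), (0,3), (0,4)]

step 1: expand (0,1) (f=7, h=4) → closed; open now [(0,0) g=4 f=9, (0,5) g=1 f=9, (1,2) g=3 f=7, (1,4) g=1 f=7]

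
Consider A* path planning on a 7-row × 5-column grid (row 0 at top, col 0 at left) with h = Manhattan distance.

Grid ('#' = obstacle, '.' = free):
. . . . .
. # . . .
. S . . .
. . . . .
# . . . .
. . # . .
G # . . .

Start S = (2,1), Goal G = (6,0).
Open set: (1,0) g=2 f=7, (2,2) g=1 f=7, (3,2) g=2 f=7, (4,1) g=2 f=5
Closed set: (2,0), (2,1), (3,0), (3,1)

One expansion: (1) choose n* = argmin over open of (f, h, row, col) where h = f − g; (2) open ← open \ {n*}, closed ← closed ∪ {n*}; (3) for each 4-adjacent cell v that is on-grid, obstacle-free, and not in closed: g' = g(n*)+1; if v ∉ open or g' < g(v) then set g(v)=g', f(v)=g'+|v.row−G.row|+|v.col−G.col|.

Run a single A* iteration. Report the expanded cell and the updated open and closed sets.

expanded=(4,1); open=[(1,0) g=2 f=7, (2,2) g=1 f=7, (3,2) g=2 f=7, (4,2) g=3 f=7, (5,1) g=3 f=5]; closed=[(2,0), (2,1), (3,0), (3,1), (4,1)]

step 1: expand (4,1) (f=5, h=3) → closed; open now [(1,0) g=2 f=7, (2,2) g=1 f=7, (3,2) g=2 f=7, (4,2) g=3 f=7, (5,1) g=3 f=5]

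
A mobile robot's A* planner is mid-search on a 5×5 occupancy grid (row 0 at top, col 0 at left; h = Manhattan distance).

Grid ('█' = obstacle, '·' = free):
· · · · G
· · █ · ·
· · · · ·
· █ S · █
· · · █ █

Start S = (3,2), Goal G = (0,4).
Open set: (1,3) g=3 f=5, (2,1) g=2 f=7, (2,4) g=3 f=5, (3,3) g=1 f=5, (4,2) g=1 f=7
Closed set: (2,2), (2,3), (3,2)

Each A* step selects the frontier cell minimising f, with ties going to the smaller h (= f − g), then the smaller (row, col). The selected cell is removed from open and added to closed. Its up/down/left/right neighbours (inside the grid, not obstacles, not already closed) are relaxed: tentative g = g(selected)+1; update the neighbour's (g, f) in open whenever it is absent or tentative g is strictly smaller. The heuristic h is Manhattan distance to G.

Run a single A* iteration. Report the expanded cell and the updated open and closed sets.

expanded=(1,3); open=[(0,3) g=4 f=5, (1,4) g=4 f=5, (2,1) g=2 f=7, (2,4) g=3 f=5, (3,3) g=1 f=5, (4,2) g=1 f=7]; closed=[(1,3), (2,2), (2,3), (3,2)]

step 1: expand (1,3) (f=5, h=2) → closed; open now [(0,3) g=4 f=5, (1,4) g=4 f=5, (2,1) g=2 f=7, (2,4) g=3 f=5, (3,3) g=1 f=5, (4,2) g=1 f=7]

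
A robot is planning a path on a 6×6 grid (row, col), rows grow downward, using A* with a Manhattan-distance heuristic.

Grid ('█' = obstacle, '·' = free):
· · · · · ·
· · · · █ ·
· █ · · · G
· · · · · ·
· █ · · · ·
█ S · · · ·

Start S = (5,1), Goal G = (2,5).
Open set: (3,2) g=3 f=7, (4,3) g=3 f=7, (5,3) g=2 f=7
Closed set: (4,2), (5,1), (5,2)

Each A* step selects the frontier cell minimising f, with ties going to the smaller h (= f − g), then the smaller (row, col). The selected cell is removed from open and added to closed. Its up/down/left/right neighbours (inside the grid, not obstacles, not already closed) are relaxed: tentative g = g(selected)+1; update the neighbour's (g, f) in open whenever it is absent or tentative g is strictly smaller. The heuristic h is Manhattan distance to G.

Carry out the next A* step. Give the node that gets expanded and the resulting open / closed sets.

step 1: expand (3,2) (f=7, h=4) → closed; open now [(2,2) g=4 f=7, (3,1) g=4 f=9, (3,3) g=4 f=7, (4,3) g=3 f=7, (5,3) g=2 f=7]

expanded=(3,2); open=[(2,2) g=4 f=7, (3,1) g=4 f=9, (3,3) g=4 f=7, (4,3) g=3 f=7, (5,3) g=2 f=7]; closed=[(3,2), (4,2), (5,1), (5,2)]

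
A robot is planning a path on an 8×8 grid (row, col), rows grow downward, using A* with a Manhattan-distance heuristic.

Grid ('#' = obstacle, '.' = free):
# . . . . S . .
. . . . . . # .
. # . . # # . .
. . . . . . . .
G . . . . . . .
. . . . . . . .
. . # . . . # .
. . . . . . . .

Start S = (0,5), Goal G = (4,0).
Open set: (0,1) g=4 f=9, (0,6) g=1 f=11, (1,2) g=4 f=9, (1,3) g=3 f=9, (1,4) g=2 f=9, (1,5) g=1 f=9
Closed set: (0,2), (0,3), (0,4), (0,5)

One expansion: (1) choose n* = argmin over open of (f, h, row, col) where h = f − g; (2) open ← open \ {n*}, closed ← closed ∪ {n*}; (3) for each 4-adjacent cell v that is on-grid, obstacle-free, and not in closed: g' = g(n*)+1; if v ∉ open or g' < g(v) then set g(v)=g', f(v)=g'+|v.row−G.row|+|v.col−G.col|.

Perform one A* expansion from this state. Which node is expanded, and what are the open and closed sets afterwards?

step 1: expand (0,1) (f=9, h=5) → closed; open now [(0,6) g=1 f=11, (1,1) g=5 f=9, (1,2) g=4 f=9, (1,3) g=3 f=9, (1,4) g=2 f=9, (1,5) g=1 f=9]

expanded=(0,1); open=[(0,6) g=1 f=11, (1,1) g=5 f=9, (1,2) g=4 f=9, (1,3) g=3 f=9, (1,4) g=2 f=9, (1,5) g=1 f=9]; closed=[(0,1), (0,2), (0,3), (0,4), (0,5)]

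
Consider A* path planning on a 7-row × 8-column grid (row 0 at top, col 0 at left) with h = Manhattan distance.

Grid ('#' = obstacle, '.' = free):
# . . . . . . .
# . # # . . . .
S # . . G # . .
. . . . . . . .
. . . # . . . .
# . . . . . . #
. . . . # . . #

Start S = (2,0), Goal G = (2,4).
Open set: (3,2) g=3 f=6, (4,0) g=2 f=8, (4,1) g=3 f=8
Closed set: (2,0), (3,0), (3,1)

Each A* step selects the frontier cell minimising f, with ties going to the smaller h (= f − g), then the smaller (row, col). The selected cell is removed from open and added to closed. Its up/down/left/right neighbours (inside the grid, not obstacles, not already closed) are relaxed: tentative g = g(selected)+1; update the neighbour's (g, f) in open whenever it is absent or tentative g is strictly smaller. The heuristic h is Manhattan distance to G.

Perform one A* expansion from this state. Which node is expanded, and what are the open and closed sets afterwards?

step 1: expand (3,2) (f=6, h=3) → closed; open now [(2,2) g=4 f=6, (3,3) g=4 f=6, (4,0) g=2 f=8, (4,1) g=3 f=8, (4,2) g=4 f=8]

expanded=(3,2); open=[(2,2) g=4 f=6, (3,3) g=4 f=6, (4,0) g=2 f=8, (4,1) g=3 f=8, (4,2) g=4 f=8]; closed=[(2,0), (3,0), (3,1), (3,2)]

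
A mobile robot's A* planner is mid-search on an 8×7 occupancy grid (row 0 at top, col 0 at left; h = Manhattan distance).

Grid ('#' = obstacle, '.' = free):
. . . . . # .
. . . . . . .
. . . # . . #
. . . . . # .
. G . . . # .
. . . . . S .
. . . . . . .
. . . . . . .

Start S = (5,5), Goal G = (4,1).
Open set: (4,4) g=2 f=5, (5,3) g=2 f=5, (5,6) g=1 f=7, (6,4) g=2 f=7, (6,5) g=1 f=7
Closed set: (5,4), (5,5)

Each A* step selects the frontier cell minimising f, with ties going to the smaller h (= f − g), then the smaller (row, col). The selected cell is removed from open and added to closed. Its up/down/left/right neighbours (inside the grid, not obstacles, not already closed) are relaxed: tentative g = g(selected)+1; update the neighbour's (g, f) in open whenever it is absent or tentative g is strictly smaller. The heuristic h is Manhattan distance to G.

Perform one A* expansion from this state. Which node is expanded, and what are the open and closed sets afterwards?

step 1: expand (4,4) (f=5, h=3) → closed; open now [(3,4) g=3 f=7, (4,3) g=3 f=5, (5,3) g=2 f=5, (5,6) g=1 f=7, (6,4) g=2 f=7, (6,5) g=1 f=7]

expanded=(4,4); open=[(3,4) g=3 f=7, (4,3) g=3 f=5, (5,3) g=2 f=5, (5,6) g=1 f=7, (6,4) g=2 f=7, (6,5) g=1 f=7]; closed=[(4,4), (5,4), (5,5)]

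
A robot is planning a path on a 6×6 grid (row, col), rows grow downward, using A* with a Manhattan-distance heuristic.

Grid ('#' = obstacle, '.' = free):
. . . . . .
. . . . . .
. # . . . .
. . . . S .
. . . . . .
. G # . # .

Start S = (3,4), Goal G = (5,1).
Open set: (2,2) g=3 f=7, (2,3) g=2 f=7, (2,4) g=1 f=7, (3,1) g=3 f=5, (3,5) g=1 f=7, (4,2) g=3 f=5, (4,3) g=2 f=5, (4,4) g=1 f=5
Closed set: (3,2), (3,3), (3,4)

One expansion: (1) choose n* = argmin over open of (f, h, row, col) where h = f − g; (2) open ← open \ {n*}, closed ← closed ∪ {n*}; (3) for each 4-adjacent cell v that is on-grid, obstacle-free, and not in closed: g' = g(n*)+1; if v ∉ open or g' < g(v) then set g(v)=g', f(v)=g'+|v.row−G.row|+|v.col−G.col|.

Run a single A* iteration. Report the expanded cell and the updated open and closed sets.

expanded=(3,1); open=[(2,2) g=3 f=7, (2,3) g=2 f=7, (2,4) g=1 f=7, (3,0) g=4 f=7, (3,5) g=1 f=7, (4,1) g=4 f=5, (4,2) g=3 f=5, (4,3) g=2 f=5, (4,4) g=1 f=5]; closed=[(3,1), (3,2), (3,3), (3,4)]

step 1: expand (3,1) (f=5, h=2) → closed; open now [(2,2) g=3 f=7, (2,3) g=2 f=7, (2,4) g=1 f=7, (3,0) g=4 f=7, (3,5) g=1 f=7, (4,1) g=4 f=5, (4,2) g=3 f=5, (4,3) g=2 f=5, (4,4) g=1 f=5]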